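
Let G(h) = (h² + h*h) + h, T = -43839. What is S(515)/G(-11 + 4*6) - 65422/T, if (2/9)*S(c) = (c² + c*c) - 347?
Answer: 7748096111/1139814 ≈ 6797.7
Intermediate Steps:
S(c) = -3123/2 + 9*c² (S(c) = 9*((c² + c*c) - 347)/2 = 9*((c² + c²) - 347)/2 = 9*(2*c² - 347)/2 = 9*(-347 + 2*c²)/2 = -3123/2 + 9*c²)
G(h) = h + 2*h² (G(h) = (h² + h²) + h = 2*h² + h = h + 2*h²)
S(515)/G(-11 + 4*6) - 65422/T = (-3123/2 + 9*515²)/(((-11 + 4*6)*(1 + 2*(-11 + 4*6)))) - 65422/(-43839) = (-3123/2 + 9*265225)/(((-11 + 24)*(1 + 2*(-11 + 24)))) - 65422*(-1/43839) = (-3123/2 + 2387025)/((13*(1 + 2*13))) + 65422/43839 = 4770927/(2*((13*(1 + 26)))) + 65422/43839 = 4770927/(2*((13*27))) + 65422/43839 = (4770927/2)/351 + 65422/43839 = (4770927/2)*(1/351) + 65422/43839 = 176701/26 + 65422/43839 = 7748096111/1139814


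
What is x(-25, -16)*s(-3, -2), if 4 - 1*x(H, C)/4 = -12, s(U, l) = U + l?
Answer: -320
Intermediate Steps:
x(H, C) = 64 (x(H, C) = 16 - 4*(-12) = 16 + 48 = 64)
x(-25, -16)*s(-3, -2) = 64*(-3 - 2) = 64*(-5) = -320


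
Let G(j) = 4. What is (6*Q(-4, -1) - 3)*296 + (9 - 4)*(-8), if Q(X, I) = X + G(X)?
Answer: -928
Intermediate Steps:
Q(X, I) = 4 + X (Q(X, I) = X + 4 = 4 + X)
(6*Q(-4, -1) - 3)*296 + (9 - 4)*(-8) = (6*(4 - 4) - 3)*296 + (9 - 4)*(-8) = (6*0 - 3)*296 + 5*(-8) = (0 - 3)*296 - 40 = -3*296 - 40 = -888 - 40 = -928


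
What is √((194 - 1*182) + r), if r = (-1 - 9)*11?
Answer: 7*I*√2 ≈ 9.8995*I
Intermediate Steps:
r = -110 (r = -10*11 = -110)
√((194 - 1*182) + r) = √((194 - 1*182) - 110) = √((194 - 182) - 110) = √(12 - 110) = √(-98) = 7*I*√2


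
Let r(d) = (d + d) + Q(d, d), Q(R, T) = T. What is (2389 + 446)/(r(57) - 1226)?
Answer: -567/211 ≈ -2.6872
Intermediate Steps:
r(d) = 3*d (r(d) = (d + d) + d = 2*d + d = 3*d)
(2389 + 446)/(r(57) - 1226) = (2389 + 446)/(3*57 - 1226) = 2835/(171 - 1226) = 2835/(-1055) = 2835*(-1/1055) = -567/211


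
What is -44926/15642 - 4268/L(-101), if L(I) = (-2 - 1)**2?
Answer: -414595/869 ≈ -477.09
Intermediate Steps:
L(I) = 9 (L(I) = (-3)**2 = 9)
-44926/15642 - 4268/L(-101) = -44926/15642 - 4268/9 = -44926*1/15642 - 4268*1/9 = -22463/7821 - 4268/9 = -414595/869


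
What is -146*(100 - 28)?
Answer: -10512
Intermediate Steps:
-146*(100 - 28) = -146*72 = -10512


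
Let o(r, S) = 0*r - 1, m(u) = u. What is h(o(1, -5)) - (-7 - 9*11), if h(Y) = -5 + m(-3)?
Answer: 98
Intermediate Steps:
o(r, S) = -1 (o(r, S) = 0 - 1 = -1)
h(Y) = -8 (h(Y) = -5 - 3 = -8)
h(o(1, -5)) - (-7 - 9*11) = -8 - (-7 - 9*11) = -8 - (-7 - 99) = -8 - 1*(-106) = -8 + 106 = 98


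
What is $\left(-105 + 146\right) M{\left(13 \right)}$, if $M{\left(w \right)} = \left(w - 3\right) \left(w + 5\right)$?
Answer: $7380$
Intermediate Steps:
$M{\left(w \right)} = \left(-3 + w\right) \left(5 + w\right)$
$\left(-105 + 146\right) M{\left(13 \right)} = \left(-105 + 146\right) \left(-15 + 13^{2} + 2 \cdot 13\right) = 41 \left(-15 + 169 + 26\right) = 41 \cdot 180 = 7380$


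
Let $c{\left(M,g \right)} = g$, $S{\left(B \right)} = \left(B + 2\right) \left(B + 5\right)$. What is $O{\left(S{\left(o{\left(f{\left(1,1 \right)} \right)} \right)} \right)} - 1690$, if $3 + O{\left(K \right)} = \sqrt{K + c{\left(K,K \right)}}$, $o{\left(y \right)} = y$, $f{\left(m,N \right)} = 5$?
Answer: $-1693 + 2 \sqrt{35} \approx -1681.2$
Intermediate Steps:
$S{\left(B \right)} = \left(2 + B\right) \left(5 + B\right)$
$O{\left(K \right)} = -3 + \sqrt{2} \sqrt{K}$ ($O{\left(K \right)} = -3 + \sqrt{K + K} = -3 + \sqrt{2 K} = -3 + \sqrt{2} \sqrt{K}$)
$O{\left(S{\left(o{\left(f{\left(1,1 \right)} \right)} \right)} \right)} - 1690 = \left(-3 + \sqrt{2} \sqrt{10 + 5^{2} + 7 \cdot 5}\right) - 1690 = \left(-3 + \sqrt{2} \sqrt{10 + 25 + 35}\right) - 1690 = \left(-3 + \sqrt{2} \sqrt{70}\right) - 1690 = \left(-3 + 2 \sqrt{35}\right) - 1690 = -1693 + 2 \sqrt{35}$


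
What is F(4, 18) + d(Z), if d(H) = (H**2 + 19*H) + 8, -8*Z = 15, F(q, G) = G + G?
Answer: 761/64 ≈ 11.891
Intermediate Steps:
F(q, G) = 2*G
Z = -15/8 (Z = -1/8*15 = -15/8 ≈ -1.8750)
d(H) = 8 + H**2 + 19*H
F(4, 18) + d(Z) = 2*18 + (8 + (-15/8)**2 + 19*(-15/8)) = 36 + (8 + 225/64 - 285/8) = 36 - 1543/64 = 761/64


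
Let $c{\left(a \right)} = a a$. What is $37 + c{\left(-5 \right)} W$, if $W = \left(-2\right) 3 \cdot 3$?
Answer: $-413$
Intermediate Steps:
$W = -18$ ($W = \left(-6\right) 3 = -18$)
$c{\left(a \right)} = a^{2}$
$37 + c{\left(-5 \right)} W = 37 + \left(-5\right)^{2} \left(-18\right) = 37 + 25 \left(-18\right) = 37 - 450 = -413$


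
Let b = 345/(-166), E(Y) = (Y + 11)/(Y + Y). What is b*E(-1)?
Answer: 1725/166 ≈ 10.392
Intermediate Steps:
E(Y) = (11 + Y)/(2*Y) (E(Y) = (11 + Y)/((2*Y)) = (11 + Y)*(1/(2*Y)) = (11 + Y)/(2*Y))
b = -345/166 (b = 345*(-1/166) = -345/166 ≈ -2.0783)
b*E(-1) = -345*(11 - 1)/(332*(-1)) = -345*(-1)*10/332 = -345/166*(-5) = 1725/166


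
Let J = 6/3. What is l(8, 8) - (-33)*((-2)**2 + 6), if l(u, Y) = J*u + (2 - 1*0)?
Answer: 348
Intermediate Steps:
J = 2 (J = 6*(1/3) = 2)
l(u, Y) = 2 + 2*u (l(u, Y) = 2*u + (2 - 1*0) = 2*u + (2 + 0) = 2*u + 2 = 2 + 2*u)
l(8, 8) - (-33)*((-2)**2 + 6) = (2 + 2*8) - (-33)*((-2)**2 + 6) = (2 + 16) - (-33)*(4 + 6) = 18 - (-33)*10 = 18 - 11*(-30) = 18 + 330 = 348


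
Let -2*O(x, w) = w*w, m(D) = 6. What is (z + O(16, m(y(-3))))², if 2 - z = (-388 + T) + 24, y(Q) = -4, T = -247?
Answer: 354025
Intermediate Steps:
z = 613 (z = 2 - ((-388 - 247) + 24) = 2 - (-635 + 24) = 2 - 1*(-611) = 2 + 611 = 613)
O(x, w) = -w²/2 (O(x, w) = -w*w/2 = -w²/2)
(z + O(16, m(y(-3))))² = (613 - ½*6²)² = (613 - ½*36)² = (613 - 18)² = 595² = 354025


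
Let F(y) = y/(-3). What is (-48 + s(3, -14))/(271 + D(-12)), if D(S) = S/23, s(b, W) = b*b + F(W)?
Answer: -2369/18663 ≈ -0.12694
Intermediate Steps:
F(y) = -y/3 (F(y) = y*(-1/3) = -y/3)
s(b, W) = b**2 - W/3 (s(b, W) = b*b - W/3 = b**2 - W/3)
D(S) = S/23 (D(S) = S*(1/23) = S/23)
(-48 + s(3, -14))/(271 + D(-12)) = (-48 + (3**2 - 1/3*(-14)))/(271 + (1/23)*(-12)) = (-48 + (9 + 14/3))/(271 - 12/23) = (-48 + 41/3)/(6221/23) = -103/3*23/6221 = -2369/18663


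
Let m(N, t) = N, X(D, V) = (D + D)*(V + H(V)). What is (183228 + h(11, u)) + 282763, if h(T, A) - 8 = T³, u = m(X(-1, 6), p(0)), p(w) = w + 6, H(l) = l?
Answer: 467330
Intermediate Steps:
X(D, V) = 4*D*V (X(D, V) = (D + D)*(V + V) = (2*D)*(2*V) = 4*D*V)
p(w) = 6 + w
u = -24 (u = 4*(-1)*6 = -24)
h(T, A) = 8 + T³
(183228 + h(11, u)) + 282763 = (183228 + (8 + 11³)) + 282763 = (183228 + (8 + 1331)) + 282763 = (183228 + 1339) + 282763 = 184567 + 282763 = 467330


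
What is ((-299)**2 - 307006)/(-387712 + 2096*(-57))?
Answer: 217605/507184 ≈ 0.42905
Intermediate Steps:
((-299)**2 - 307006)/(-387712 + 2096*(-57)) = (89401 - 307006)/(-387712 - 119472) = -217605/(-507184) = -217605*(-1/507184) = 217605/507184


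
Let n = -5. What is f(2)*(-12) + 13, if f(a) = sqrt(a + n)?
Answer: 13 - 12*I*sqrt(3) ≈ 13.0 - 20.785*I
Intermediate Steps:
f(a) = sqrt(-5 + a) (f(a) = sqrt(a - 5) = sqrt(-5 + a))
f(2)*(-12) + 13 = sqrt(-5 + 2)*(-12) + 13 = sqrt(-3)*(-12) + 13 = (I*sqrt(3))*(-12) + 13 = -12*I*sqrt(3) + 13 = 13 - 12*I*sqrt(3)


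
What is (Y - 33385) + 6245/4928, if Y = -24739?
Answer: -286428827/4928 ≈ -58123.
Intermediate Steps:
(Y - 33385) + 6245/4928 = (-24739 - 33385) + 6245/4928 = -58124 + 6245*(1/4928) = -58124 + 6245/4928 = -286428827/4928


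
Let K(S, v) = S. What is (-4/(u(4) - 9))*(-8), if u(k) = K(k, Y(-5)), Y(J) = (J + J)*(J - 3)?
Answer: -32/5 ≈ -6.4000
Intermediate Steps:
Y(J) = 2*J*(-3 + J) (Y(J) = (2*J)*(-3 + J) = 2*J*(-3 + J))
u(k) = k
(-4/(u(4) - 9))*(-8) = (-4/(4 - 9))*(-8) = (-4/(-5))*(-8) = -⅕*(-4)*(-8) = (⅘)*(-8) = -32/5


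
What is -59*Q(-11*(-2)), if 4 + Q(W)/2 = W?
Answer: -2124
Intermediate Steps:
Q(W) = -8 + 2*W
-59*Q(-11*(-2)) = -59*(-8 + 2*(-11*(-2))) = -59*(-8 + 2*22) = -59*(-8 + 44) = -59*36 = -2124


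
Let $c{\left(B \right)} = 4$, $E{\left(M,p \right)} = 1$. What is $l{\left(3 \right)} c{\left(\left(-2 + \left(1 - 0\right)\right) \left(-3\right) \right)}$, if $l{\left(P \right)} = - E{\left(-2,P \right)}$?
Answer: $-4$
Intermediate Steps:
$l{\left(P \right)} = -1$ ($l{\left(P \right)} = \left(-1\right) 1 = -1$)
$l{\left(3 \right)} c{\left(\left(-2 + \left(1 - 0\right)\right) \left(-3\right) \right)} = \left(-1\right) 4 = -4$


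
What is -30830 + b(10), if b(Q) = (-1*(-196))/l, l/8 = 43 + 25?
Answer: -4192831/136 ≈ -30830.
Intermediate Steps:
l = 544 (l = 8*(43 + 25) = 8*68 = 544)
b(Q) = 49/136 (b(Q) = -1*(-196)/544 = 196*(1/544) = 49/136)
-30830 + b(10) = -30830 + 49/136 = -4192831/136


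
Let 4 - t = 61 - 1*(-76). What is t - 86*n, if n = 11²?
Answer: -10539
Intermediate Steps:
t = -133 (t = 4 - (61 - 1*(-76)) = 4 - (61 + 76) = 4 - 1*137 = 4 - 137 = -133)
n = 121
t - 86*n = -133 - 86*121 = -133 - 10406 = -10539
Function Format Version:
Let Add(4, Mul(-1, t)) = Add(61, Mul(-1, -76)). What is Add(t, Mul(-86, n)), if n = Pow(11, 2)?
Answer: -10539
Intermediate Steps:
t = -133 (t = Add(4, Mul(-1, Add(61, Mul(-1, -76)))) = Add(4, Mul(-1, Add(61, 76))) = Add(4, Mul(-1, 137)) = Add(4, -137) = -133)
n = 121
Add(t, Mul(-86, n)) = Add(-133, Mul(-86, 121)) = Add(-133, -10406) = -10539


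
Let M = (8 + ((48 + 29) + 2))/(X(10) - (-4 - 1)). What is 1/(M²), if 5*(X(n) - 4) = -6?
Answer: 169/21025 ≈ 0.0080380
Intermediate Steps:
X(n) = 14/5 (X(n) = 4 + (⅕)*(-6) = 4 - 6/5 = 14/5)
M = 145/13 (M = (8 + ((48 + 29) + 2))/(14/5 - (-4 - 1)) = (8 + (77 + 2))/(14/5 - 1*(-5)) = (8 + 79)/(14/5 + 5) = 87/(39/5) = 87*(5/39) = 145/13 ≈ 11.154)
1/(M²) = 1/((145/13)²) = 1/(21025/169) = 169/21025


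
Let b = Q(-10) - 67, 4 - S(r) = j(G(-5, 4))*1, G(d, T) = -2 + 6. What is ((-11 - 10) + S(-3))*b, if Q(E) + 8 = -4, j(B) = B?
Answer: 1659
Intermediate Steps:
G(d, T) = 4
S(r) = 0 (S(r) = 4 - 4 = 0)
Q(E) = -12 (Q(E) = -8 - 4 = -12)
b = -79 (b = -12 - 67 = -79)
((-11 - 10) + S(-3))*b = ((-11 - 10) + 0)*(-79) = (-21 + 0)*(-79) = -21*(-79) = 1659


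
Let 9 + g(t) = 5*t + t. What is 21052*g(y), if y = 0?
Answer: -189468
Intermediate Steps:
g(t) = -9 + 6*t (g(t) = -9 + (5*t + t) = -9 + 6*t)
21052*g(y) = 21052*(-9 + 6*0) = 21052*(-9 + 0) = 21052*(-9) = -189468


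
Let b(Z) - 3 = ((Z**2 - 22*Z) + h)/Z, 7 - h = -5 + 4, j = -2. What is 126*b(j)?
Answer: -3150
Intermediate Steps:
h = 8 (h = 7 - (-5 + 4) = 7 - 1*(-1) = 7 + 1 = 8)
b(Z) = 3 + (8 + Z**2 - 22*Z)/Z (b(Z) = 3 + ((Z**2 - 22*Z) + 8)/Z = 3 + (8 + Z**2 - 22*Z)/Z)
126*b(j) = 126*(-19 - 2 + 8/(-2)) = 126*(-19 - 2 + 8*(-1/2)) = 126*(-19 - 2 - 4) = 126*(-25) = -3150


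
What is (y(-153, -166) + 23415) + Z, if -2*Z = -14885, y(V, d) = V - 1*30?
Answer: 61349/2 ≈ 30675.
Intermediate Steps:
y(V, d) = -30 + V (y(V, d) = V - 30 = -30 + V)
Z = 14885/2 (Z = -½*(-14885) = 14885/2 ≈ 7442.5)
(y(-153, -166) + 23415) + Z = ((-30 - 153) + 23415) + 14885/2 = (-183 + 23415) + 14885/2 = 23232 + 14885/2 = 61349/2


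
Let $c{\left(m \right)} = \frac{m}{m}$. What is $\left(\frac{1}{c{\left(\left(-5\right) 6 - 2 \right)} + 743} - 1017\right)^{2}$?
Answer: $\frac{572514682609}{553536} \approx 1.0343 \cdot 10^{6}$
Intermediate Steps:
$c{\left(m \right)} = 1$
$\left(\frac{1}{c{\left(\left(-5\right) 6 - 2 \right)} + 743} - 1017\right)^{2} = \left(\frac{1}{1 + 743} - 1017\right)^{2} = \left(\frac{1}{744} - 1017\right)^{2} = \left(- \frac{756647}{744}\right)^{2} = \frac{572514682609}{553536}$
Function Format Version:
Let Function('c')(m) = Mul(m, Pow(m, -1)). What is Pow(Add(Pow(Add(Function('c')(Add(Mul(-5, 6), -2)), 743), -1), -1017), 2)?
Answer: Rational(572514682609, 553536) ≈ 1.0343e+6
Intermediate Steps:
Function('c')(m) = 1
Pow(Add(Pow(Add(Function('c')(Add(Mul(-5, 6), -2)), 743), -1), -1017), 2) = Pow(Add(Pow(Add(1, 743), -1), -1017), 2) = Pow(Add(Pow(744, -1), -1017), 2) = Pow(Add(Rational(1, 744), -1017), 2) = Pow(Rational(-756647, 744), 2) = Rational(572514682609, 553536)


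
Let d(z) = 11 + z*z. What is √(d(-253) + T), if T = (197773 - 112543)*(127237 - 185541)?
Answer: 10*I*√49691859 ≈ 70493.0*I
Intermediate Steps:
T = -4969249920 (T = 85230*(-58304) = -4969249920)
d(z) = 11 + z²
√(d(-253) + T) = √((11 + (-253)²) - 4969249920) = √((11 + 64009) - 4969249920) = √(64020 - 4969249920) = √(-4969185900) = 10*I*√49691859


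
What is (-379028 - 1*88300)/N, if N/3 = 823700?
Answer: -38944/205925 ≈ -0.18912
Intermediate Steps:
N = 2471100 (N = 3*823700 = 2471100)
(-379028 - 1*88300)/N = (-379028 - 1*88300)/2471100 = (-379028 - 88300)*(1/2471100) = -467328*1/2471100 = -38944/205925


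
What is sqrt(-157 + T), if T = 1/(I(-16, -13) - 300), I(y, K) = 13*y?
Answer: I*sqrt(10129139)/254 ≈ 12.53*I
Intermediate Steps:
T = -1/508 (T = 1/(13*(-16) - 300) = 1/(-208 - 300) = 1/(-508) = -1/508 ≈ -0.0019685)
sqrt(-157 + T) = sqrt(-157 - 1/508) = sqrt(-79757/508) = I*sqrt(10129139)/254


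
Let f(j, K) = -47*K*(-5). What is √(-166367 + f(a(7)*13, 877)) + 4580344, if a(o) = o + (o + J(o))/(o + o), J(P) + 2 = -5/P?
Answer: 4580344 + 4*√2483 ≈ 4.5805e+6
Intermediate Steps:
J(P) = -2 - 5/P
a(o) = o + (-2 + o - 5/o)/(2*o) (a(o) = o + (o + (-2 - 5/o))/(o + o) = o + (-2 + o - 5/o)/((2*o)) = o + (-2 + o - 5/o)*(1/(2*o)) = o + (-2 + o - 5/o)/(2*o))
f(j, K) = 235*K (f(j, K) = -(-235)*K = 235*K)
√(-166367 + f(a(7)*13, 877)) + 4580344 = √(-166367 + 235*877) + 4580344 = √(-166367 + 206095) + 4580344 = √39728 + 4580344 = 4*√2483 + 4580344 = 4580344 + 4*√2483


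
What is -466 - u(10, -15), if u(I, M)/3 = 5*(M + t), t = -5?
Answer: -166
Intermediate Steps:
u(I, M) = -75 + 15*M (u(I, M) = 3*(5*(M - 5)) = 3*(5*(-5 + M)) = 3*(-25 + 5*M) = -75 + 15*M)
-466 - u(10, -15) = -466 - (-75 + 15*(-15)) = -466 - (-75 - 225) = -466 - 1*(-300) = -466 + 300 = -166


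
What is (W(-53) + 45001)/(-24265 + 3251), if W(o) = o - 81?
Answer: -44867/21014 ≈ -2.1351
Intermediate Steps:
W(o) = -81 + o
(W(-53) + 45001)/(-24265 + 3251) = ((-81 - 53) + 45001)/(-24265 + 3251) = (-134 + 45001)/(-21014) = 44867*(-1/21014) = -44867/21014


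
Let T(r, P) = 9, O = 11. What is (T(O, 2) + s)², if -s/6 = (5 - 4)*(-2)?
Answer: 441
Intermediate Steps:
s = 12 (s = -6*(5 - 4)*(-2) = -6*(-2) = 12)
(T(O, 2) + s)² = (9 + 12)² = 21² = 441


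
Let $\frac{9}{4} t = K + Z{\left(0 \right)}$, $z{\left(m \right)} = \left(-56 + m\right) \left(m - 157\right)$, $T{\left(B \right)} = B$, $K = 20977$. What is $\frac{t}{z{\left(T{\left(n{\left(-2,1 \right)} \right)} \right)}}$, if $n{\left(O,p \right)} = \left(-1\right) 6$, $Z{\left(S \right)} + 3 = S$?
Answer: $\frac{41948}{45477} \approx 0.9224$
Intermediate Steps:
$Z{\left(S \right)} = -3 + S$
$n{\left(O,p \right)} = -6$
$z{\left(m \right)} = \left(-157 + m\right) \left(-56 + m\right)$ ($z{\left(m \right)} = \left(-56 + m\right) \left(-157 + m\right) = \left(-157 + m\right) \left(-56 + m\right)$)
$t = \frac{83896}{9}$ ($t = \frac{4 \left(20977 + \left(-3 + 0\right)\right)}{9} = \frac{4 \left(20977 - 3\right)}{9} = \frac{4}{9} \cdot 20974 = \frac{83896}{9} \approx 9321.8$)
$\frac{t}{z{\left(T{\left(n{\left(-2,1 \right)} \right)} \right)}} = \frac{83896}{9 \left(8792 + \left(-6\right)^{2} - -1278\right)} = \frac{83896}{9 \left(8792 + 36 + 1278\right)} = \frac{83896}{9 \cdot 10106} = \frac{83896}{9} \cdot \frac{1}{10106} = \frac{41948}{45477}$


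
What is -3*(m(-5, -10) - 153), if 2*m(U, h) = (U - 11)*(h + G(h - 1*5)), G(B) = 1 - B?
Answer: 603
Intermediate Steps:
m(U, h) = -33 + 3*U (m(U, h) = ((U - 11)*(h + (1 - (h - 1*5))))/2 = ((-11 + U)*(h + (1 - (h - 5))))/2 = ((-11 + U)*(h + (1 - (-5 + h))))/2 = ((-11 + U)*(h + (1 + (5 - h))))/2 = ((-11 + U)*(h + (6 - h)))/2 = ((-11 + U)*6)/2 = (-66 + 6*U)/2 = -33 + 3*U)
-3*(m(-5, -10) - 153) = -3*((-33 + 3*(-5)) - 153) = -3*((-33 - 15) - 153) = -3*(-48 - 153) = -3*(-201) = 603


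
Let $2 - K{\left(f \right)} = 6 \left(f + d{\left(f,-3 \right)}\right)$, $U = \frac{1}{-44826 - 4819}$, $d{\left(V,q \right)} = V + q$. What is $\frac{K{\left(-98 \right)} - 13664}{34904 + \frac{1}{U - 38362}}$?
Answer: $- \frac{7915025076596}{22158007304073} \approx -0.35721$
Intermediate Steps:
$U = - \frac{1}{49645}$ ($U = \frac{1}{-49645} = - \frac{1}{49645} \approx -2.0143 \cdot 10^{-5}$)
$K{\left(f \right)} = 20 - 12 f$ ($K{\left(f \right)} = 2 - 6 \left(f + \left(f - 3\right)\right) = 2 - 6 \left(f + \left(-3 + f\right)\right) = 2 - 6 \left(-3 + 2 f\right) = 2 - \left(-18 + 12 f\right) = 20 - 12 f$)
$\frac{K{\left(-98 \right)} - 13664}{34904 + \frac{1}{U - 38362}} = \frac{\left(20 - -1176\right) - 13664}{34904 + \frac{1}{- \frac{1}{49645} - 38362}} = \frac{\left(20 + 1176\right) - 13664}{34904 + \frac{1}{- \frac{1904481491}{49645}}} = \frac{1196 - 13664}{34904 - \frac{49645}{1904481491}} = - \frac{12468}{\frac{66474021912219}{1904481491}} = \left(-12468\right) \frac{1904481491}{66474021912219} = - \frac{7915025076596}{22158007304073}$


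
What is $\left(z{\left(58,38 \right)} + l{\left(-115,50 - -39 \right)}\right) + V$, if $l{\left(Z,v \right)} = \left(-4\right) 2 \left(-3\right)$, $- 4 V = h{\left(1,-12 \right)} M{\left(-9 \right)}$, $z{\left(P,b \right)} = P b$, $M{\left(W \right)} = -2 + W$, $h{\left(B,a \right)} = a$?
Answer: $2195$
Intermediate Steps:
$V = -33$ ($V = - \frac{\left(-12\right) \left(-2 - 9\right)}{4} = - \frac{\left(-12\right) \left(-11\right)}{4} = \left(- \frac{1}{4}\right) 132 = -33$)
$l{\left(Z,v \right)} = 24$ ($l{\left(Z,v \right)} = \left(-8\right) \left(-3\right) = 24$)
$\left(z{\left(58,38 \right)} + l{\left(-115,50 - -39 \right)}\right) + V = \left(58 \cdot 38 + 24\right) - 33 = \left(2204 + 24\right) - 33 = 2228 - 33 = 2195$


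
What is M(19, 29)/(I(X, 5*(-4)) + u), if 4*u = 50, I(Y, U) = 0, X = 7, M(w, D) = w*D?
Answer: 1102/25 ≈ 44.080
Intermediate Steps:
M(w, D) = D*w
u = 25/2 (u = (1/4)*50 = 25/2 ≈ 12.500)
M(19, 29)/(I(X, 5*(-4)) + u) = (29*19)/(0 + 25/2) = 551/(25/2) = (2/25)*551 = 1102/25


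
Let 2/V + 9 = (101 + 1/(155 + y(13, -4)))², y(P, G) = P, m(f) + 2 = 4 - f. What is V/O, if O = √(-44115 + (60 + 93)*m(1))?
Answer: -9408*I*√43962/2107926208015 ≈ -9.3579e-7*I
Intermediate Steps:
m(f) = 2 - f (m(f) = -2 + (4 - f) = 2 - f)
V = 56448/287692945 (V = 2/(-9 + (101 + 1/(155 + 13))²) = 2/(-9 + (101 + 1/168)²) = 2/(-9 + (16969/168)²) = 2/(-9 + 287946961/28224) = 2/(287692945/28224) = 2*(28224/287692945) = 56448/287692945 ≈ 0.00019621)
O = I*√43962 (O = √(-44115 + (60 + 93)*(2 - 1*1)) = √(-44115 + 153*(2 - 1)) = √(-44115 + 153*1) = √(-44115 + 153) = √(-43962) = I*√43962 ≈ 209.67*I)
V/O = 56448/(287692945*((I*√43962))) = 56448*(-I*√43962/43962)/287692945 = -9408*I*√43962/2107926208015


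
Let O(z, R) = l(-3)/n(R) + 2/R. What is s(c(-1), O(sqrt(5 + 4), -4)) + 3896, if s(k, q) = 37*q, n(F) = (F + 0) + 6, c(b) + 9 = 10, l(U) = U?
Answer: 3822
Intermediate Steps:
c(b) = 1 (c(b) = -9 + 10 = 1)
n(F) = 6 + F (n(F) = F + 6 = 6 + F)
O(z, R) = -3/(6 + R) + 2/R
s(c(-1), O(sqrt(5 + 4), -4)) + 3896 = 37*((12 - 1*(-4))/((-4)*(6 - 4))) + 3896 = 37*(-1/4*(12 + 4)/2) + 3896 = 37*(-1/4*1/2*16) + 3896 = 37*(-2) + 3896 = -74 + 3896 = 3822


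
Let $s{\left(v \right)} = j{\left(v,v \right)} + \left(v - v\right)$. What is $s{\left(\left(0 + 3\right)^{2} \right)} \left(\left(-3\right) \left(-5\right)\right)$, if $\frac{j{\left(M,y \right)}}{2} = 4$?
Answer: $120$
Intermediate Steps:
$j{\left(M,y \right)} = 8$ ($j{\left(M,y \right)} = 2 \cdot 4 = 8$)
$s{\left(v \right)} = 8$ ($s{\left(v \right)} = 8 + \left(v - v\right) = 8 + 0 = 8$)
$s{\left(\left(0 + 3\right)^{2} \right)} \left(\left(-3\right) \left(-5\right)\right) = 8 \left(\left(-3\right) \left(-5\right)\right) = 8 \cdot 15 = 120$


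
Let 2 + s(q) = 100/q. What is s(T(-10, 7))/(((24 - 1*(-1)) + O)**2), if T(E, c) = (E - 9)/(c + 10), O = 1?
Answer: -869/6422 ≈ -0.13532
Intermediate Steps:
T(E, c) = (-9 + E)/(10 + c)
s(q) = -2 + 100/q
s(T(-10, 7))/(((24 - 1*(-1)) + O)**2) = (-2 + 100/(((-9 - 10)/(10 + 7))))/(((24 - 1*(-1)) + 1)**2) = (-2 + 100/((-19/17)))/(((24 + 1) + 1)**2) = (-2 + 100/(((1/17)*(-19))))/((25 + 1)**2) = (-2 + 100/(-19/17))/(26**2) = (-2 + 100*(-17/19))/676 = (-2 - 1700/19)*(1/676) = -1738/19*1/676 = -869/6422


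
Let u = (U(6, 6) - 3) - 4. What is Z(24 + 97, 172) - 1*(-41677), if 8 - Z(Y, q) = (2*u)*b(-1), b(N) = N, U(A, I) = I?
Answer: 41683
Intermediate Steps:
u = -1 (u = (6 - 3) - 4 = 3 - 4 = -1)
Z(Y, q) = 6 (Z(Y, q) = 8 - 2*(-1)*(-1) = 8 - (-2)*(-1) = 8 - 1*2 = 8 - 2 = 6)
Z(24 + 97, 172) - 1*(-41677) = 6 - 1*(-41677) = 6 + 41677 = 41683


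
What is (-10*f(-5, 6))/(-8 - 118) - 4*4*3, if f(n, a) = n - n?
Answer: -48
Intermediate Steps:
f(n, a) = 0
(-10*f(-5, 6))/(-8 - 118) - 4*4*3 = (-10*0)/(-8 - 118) - 4*4*3 = 0/(-126) - 16*3 = 0*(-1/126) - 48 = 0 - 48 = -48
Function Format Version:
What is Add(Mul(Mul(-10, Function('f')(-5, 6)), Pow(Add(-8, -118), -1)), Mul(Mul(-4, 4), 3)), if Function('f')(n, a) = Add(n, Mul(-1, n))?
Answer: -48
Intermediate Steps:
Function('f')(n, a) = 0
Add(Mul(Mul(-10, Function('f')(-5, 6)), Pow(Add(-8, -118), -1)), Mul(Mul(-4, 4), 3)) = Add(Mul(Mul(-10, 0), Pow(Add(-8, -118), -1)), Mul(Mul(-4, 4), 3)) = Add(Mul(0, Pow(-126, -1)), Mul(-16, 3)) = Add(Mul(0, Rational(-1, 126)), -48) = Add(0, -48) = -48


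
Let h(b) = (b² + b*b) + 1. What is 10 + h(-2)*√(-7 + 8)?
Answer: 19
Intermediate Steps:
h(b) = 1 + 2*b² (h(b) = (b² + b²) + 1 = 2*b² + 1 = 1 + 2*b²)
10 + h(-2)*√(-7 + 8) = 10 + (1 + 2*(-2)²)*√(-7 + 8) = 10 + (1 + 2*4)*√1 = 10 + (1 + 8)*1 = 10 + 9*1 = 10 + 9 = 19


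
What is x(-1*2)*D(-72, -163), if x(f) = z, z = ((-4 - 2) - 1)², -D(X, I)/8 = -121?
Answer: 47432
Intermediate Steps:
D(X, I) = 968 (D(X, I) = -8*(-121) = 968)
z = 49 (z = (-6 - 1)² = (-7)² = 49)
x(f) = 49
x(-1*2)*D(-72, -163) = 49*968 = 47432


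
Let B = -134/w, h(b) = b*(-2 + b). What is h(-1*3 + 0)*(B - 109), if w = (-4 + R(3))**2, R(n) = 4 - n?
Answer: -5575/3 ≈ -1858.3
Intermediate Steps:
w = 9 (w = (-4 + (4 - 1*3))**2 = (-4 + (4 - 3))**2 = (-4 + 1)**2 = (-3)**2 = 9)
B = -134/9 ≈ -14.889
h(-1*3 + 0)*(B - 109) = ((-1*3 + 0)*(-2 + (-1*3 + 0)))*(-134/9 - 109) = ((-3 + 0)*(-2 + (-3 + 0)))*(-1115/9) = -3*(-2 - 3)*(-1115/9) = -3*(-5)*(-1115/9) = 15*(-1115/9) = -5575/3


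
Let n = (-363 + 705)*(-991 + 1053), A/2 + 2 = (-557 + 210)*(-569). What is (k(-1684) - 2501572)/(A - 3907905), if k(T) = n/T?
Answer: 1053167113/1478982683 ≈ 0.71209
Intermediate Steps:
A = 394882 (A = -4 + 2*((-557 + 210)*(-569)) = -4 + 2*(-347*(-569)) = -4 + 2*197443 = -4 + 394886 = 394882)
n = 21204 (n = 342*62 = 21204)
k(T) = 21204/T
(k(-1684) - 2501572)/(A - 3907905) = (21204/(-1684) - 2501572)/(394882 - 3907905) = (21204*(-1/1684) - 2501572)/(-3513023) = (-5301/421 - 2501572)*(-1/3513023) = -1053167113/421*(-1/3513023) = 1053167113/1478982683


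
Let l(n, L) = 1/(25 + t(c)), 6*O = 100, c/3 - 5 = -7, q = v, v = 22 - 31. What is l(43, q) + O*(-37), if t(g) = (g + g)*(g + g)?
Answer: -312647/507 ≈ -616.66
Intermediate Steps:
v = -9
q = -9
c = -6 (c = 15 + 3*(-7) = 15 - 21 = -6)
O = 50/3 (O = (⅙)*100 = 50/3 ≈ 16.667)
t(g) = 4*g² (t(g) = (2*g)*(2*g) = 4*g²)
l(n, L) = 1/169 (l(n, L) = 1/(25 + 4*(-6)²) = 1/(25 + 4*36) = 1/(25 + 144) = 1/169)
l(43, q) + O*(-37) = 1/169 + (50/3)*(-37) = 1/169 - 1850/3 = -312647/507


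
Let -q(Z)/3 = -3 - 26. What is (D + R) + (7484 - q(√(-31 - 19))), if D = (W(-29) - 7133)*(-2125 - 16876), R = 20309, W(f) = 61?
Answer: 134402778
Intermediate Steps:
q(Z) = 87 (q(Z) = -3*(-3 - 26) = -3*(-29) = 87)
D = 134375072 (D = (61 - 7133)*(-2125 - 16876) = -7072*(-19001) = 134375072)
(D + R) + (7484 - q(√(-31 - 19))) = (134375072 + 20309) + (7484 - 1*87) = 134395381 + (7484 - 87) = 134395381 + 7397 = 134402778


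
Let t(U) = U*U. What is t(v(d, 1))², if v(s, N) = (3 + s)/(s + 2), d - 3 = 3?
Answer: 6561/4096 ≈ 1.6018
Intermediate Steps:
d = 6 (d = 3 + 3 = 6)
v(s, N) = (3 + s)/(2 + s)
t(U) = U²
t(v(d, 1))² = (((3 + 6)/(2 + 6))²)² = ((9/8)²)² = (81/64)² = 6561/4096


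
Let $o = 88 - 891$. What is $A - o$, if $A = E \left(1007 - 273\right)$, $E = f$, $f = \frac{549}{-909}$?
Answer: $\frac{36329}{101} \approx 359.69$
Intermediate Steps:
$f = - \frac{61}{101}$ ($f = 549 \left(- \frac{1}{909}\right) = - \frac{61}{101} \approx -0.60396$)
$E = - \frac{61}{101} \approx -0.60396$
$A = - \frac{44774}{101}$ ($A = - \frac{61 \left(1007 - 273\right)}{101} = \left(- \frac{61}{101}\right) 734 = - \frac{44774}{101} \approx -443.31$)
$o = -803$ ($o = 88 - 891 = -803$)
$A - o = - \frac{44774}{101} - -803 = - \frac{44774}{101} + 803 = \frac{36329}{101}$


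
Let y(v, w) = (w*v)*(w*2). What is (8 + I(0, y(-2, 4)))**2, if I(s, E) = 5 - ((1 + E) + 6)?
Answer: 4900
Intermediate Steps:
y(v, w) = 2*v*w**2 (y(v, w) = (v*w)*(2*w) = 2*v*w**2)
I(s, E) = -2 - E (I(s, E) = 5 - (7 + E) = 5 + (-7 - E) = -2 - E)
(8 + I(0, y(-2, 4)))**2 = (8 + (-2 - 2*(-2)*4**2))**2 = (8 + (-2 - 2*(-2)*16))**2 = (8 + (-2 - 1*(-64)))**2 = (8 + (-2 + 64))**2 = (8 + 62)**2 = 70**2 = 4900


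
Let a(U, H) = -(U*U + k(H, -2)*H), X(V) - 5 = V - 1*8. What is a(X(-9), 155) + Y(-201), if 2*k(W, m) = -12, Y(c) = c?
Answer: 585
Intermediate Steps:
X(V) = -3 + V (X(V) = 5 + (V - 1*8) = 5 + (V - 8) = 5 + (-8 + V) = -3 + V)
k(W, m) = -6 (k(W, m) = (½)*(-12) = -6)
a(U, H) = -U² + 6*H (a(U, H) = -(U*U - 6*H) = -(U² - 6*H) = -U² + 6*H)
a(X(-9), 155) + Y(-201) = (-(-3 - 9)² + 6*155) - 201 = (-1*(-12)² + 930) - 201 = (-1*144 + 930) - 201 = (-144 + 930) - 201 = 786 - 201 = 585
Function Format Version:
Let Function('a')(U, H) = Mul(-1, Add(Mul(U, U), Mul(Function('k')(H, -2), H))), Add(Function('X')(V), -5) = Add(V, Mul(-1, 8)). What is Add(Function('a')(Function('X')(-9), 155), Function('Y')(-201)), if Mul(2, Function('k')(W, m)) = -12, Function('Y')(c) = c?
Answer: 585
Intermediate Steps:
Function('X')(V) = Add(-3, V) (Function('X')(V) = Add(5, Add(V, Mul(-1, 8))) = Add(5, Add(V, -8)) = Add(5, Add(-8, V)) = Add(-3, V))
Function('k')(W, m) = -6 (Function('k')(W, m) = Mul(Rational(1, 2), -12) = -6)
Function('a')(U, H) = Add(Mul(-1, Pow(U, 2)), Mul(6, H)) (Function('a')(U, H) = Mul(-1, Add(Mul(U, U), Mul(-6, H))) = Mul(-1, Add(Pow(U, 2), Mul(-6, H))) = Add(Mul(-1, Pow(U, 2)), Mul(6, H)))
Add(Function('a')(Function('X')(-9), 155), Function('Y')(-201)) = Add(Add(Mul(-1, Pow(Add(-3, -9), 2)), Mul(6, 155)), -201) = Add(Add(Mul(-1, Pow(-12, 2)), 930), -201) = Add(Add(Mul(-1, 144), 930), -201) = Add(Add(-144, 930), -201) = Add(786, -201) = 585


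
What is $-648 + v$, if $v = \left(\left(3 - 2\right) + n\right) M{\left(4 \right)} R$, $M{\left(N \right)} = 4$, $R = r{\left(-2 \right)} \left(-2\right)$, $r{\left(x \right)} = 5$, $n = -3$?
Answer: $-568$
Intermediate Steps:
$R = -10$ ($R = 5 \left(-2\right) = -10$)
$v = 80$ ($v = \left(\left(3 - 2\right) - 3\right) 4 \left(-10\right) = \left(1 - 3\right) 4 \left(-10\right) = \left(-2\right) 4 \left(-10\right) = \left(-8\right) \left(-10\right) = 80$)
$-648 + v = -648 + 80 = -568$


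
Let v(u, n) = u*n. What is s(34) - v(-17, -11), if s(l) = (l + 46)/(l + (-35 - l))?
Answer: -1325/7 ≈ -189.29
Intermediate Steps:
v(u, n) = n*u
s(l) = -46/35 - l/35 (s(l) = (46 + l)/(-35) = (46 + l)*(-1/35) = -46/35 - l/35)
s(34) - v(-17, -11) = (-46/35 - 1/35*34) - (-11)*(-17) = (-46/35 - 34/35) - 1*187 = -16/7 - 187 = -1325/7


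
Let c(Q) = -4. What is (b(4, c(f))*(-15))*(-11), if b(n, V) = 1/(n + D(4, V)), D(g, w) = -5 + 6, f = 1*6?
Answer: 33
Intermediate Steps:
f = 6
D(g, w) = 1
b(n, V) = 1/(1 + n) (b(n, V) = 1/(n + 1) = 1/(1 + n))
(b(4, c(f))*(-15))*(-11) = (-15/(1 + 4))*(-11) = (-15/5)*(-11) = ((⅕)*(-15))*(-11) = -3*(-11) = 33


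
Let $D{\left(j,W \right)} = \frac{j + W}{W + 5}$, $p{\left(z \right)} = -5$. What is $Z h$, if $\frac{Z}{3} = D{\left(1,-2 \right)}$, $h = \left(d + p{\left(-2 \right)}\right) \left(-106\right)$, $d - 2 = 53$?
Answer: $5300$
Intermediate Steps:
$d = 55$ ($d = 2 + 53 = 55$)
$D{\left(j,W \right)} = \frac{W + j}{5 + W}$
$h = -5300$ ($h = \left(55 - 5\right) \left(-106\right) = 50 \left(-106\right) = -5300$)
$Z = -1$ ($Z = 3 \frac{-2 + 1}{5 - 2} = 3 \cdot \frac{1}{3} \left(-1\right) = 3 \left(- \frac{1}{3}\right) = -1$)
$Z h = \left(-1\right) \left(-5300\right) = 5300$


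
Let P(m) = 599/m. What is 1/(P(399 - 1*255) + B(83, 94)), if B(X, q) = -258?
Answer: -144/36553 ≈ -0.0039395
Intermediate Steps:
1/(P(399 - 1*255) + B(83, 94)) = 1/(599/(399 - 1*255) - 258) = 1/(599/(399 - 255) - 258) = 1/(599/144 - 258) = 1/(-36553/144) = -144/36553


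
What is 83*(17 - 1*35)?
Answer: -1494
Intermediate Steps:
83*(17 - 1*35) = 83*(17 - 35) = 83*(-18) = -1494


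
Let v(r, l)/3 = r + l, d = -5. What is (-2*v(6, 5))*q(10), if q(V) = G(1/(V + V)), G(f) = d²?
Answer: -1650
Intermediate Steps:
G(f) = 25 (G(f) = (-5)² = 25)
v(r, l) = 3*l + 3*r (v(r, l) = 3*(r + l) = 3*(l + r) = 3*l + 3*r)
q(V) = 25
(-2*v(6, 5))*q(10) = -2*(3*5 + 3*6)*25 = -2*(15 + 18)*25 = -2*33*25 = -66*25 = -1650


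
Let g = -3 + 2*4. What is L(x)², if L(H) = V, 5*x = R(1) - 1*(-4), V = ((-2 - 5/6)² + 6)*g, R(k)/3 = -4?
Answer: 6375625/1296 ≈ 4919.5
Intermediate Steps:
g = 5 (g = -3 + 8 = 5)
R(k) = -12 (R(k) = 3*(-4) = -12)
V = 2525/36 (V = ((-2 - 5/6)² + 6)*5 = ((-2 - 5*⅙)² + 6)*5 = ((-2 - ⅚)² + 6)*5 = ((-17/6)² + 6)*5 = (289/36 + 6)*5 = (505/36)*5 = 2525/36 ≈ 70.139)
x = -8/5 (x = (-12 - 1*(-4))/5 = (-12 + 4)/5 = (⅕)*(-8) = -8/5 ≈ -1.6000)
L(H) = 2525/36
L(x)² = (2525/36)² = 6375625/1296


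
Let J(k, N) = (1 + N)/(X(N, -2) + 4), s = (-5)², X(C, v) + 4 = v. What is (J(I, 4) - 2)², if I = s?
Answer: 81/4 ≈ 20.250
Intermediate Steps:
X(C, v) = -4 + v
s = 25
I = 25
J(k, N) = -½ - N/2 (J(k, N) = (1 + N)/((-4 - 2) + 4) = (1 + N)/(-6 + 4) = (1 + N)/(-2) = (1 + N)*(-½) = -½ - N/2)
(J(I, 4) - 2)² = ((-½ - ½*4) - 2)² = ((-½ - 2) - 2)² = (-5/2 - 2)² = (-9/2)² = 81/4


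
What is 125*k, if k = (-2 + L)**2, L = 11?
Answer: 10125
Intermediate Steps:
k = 81 (k = (-2 + 11)**2 = 9**2 = 81)
125*k = 125*81 = 10125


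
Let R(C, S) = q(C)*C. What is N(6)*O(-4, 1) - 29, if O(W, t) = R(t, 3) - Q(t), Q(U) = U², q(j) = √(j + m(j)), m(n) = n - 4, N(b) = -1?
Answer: -28 - I*√2 ≈ -28.0 - 1.4142*I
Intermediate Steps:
m(n) = -4 + n
q(j) = √(-4 + 2*j) (q(j) = √(j + (-4 + j)) = √(-4 + 2*j))
R(C, S) = C*√(-4 + 2*C) (R(C, S) = √(-4 + 2*C)*C = C*√(-4 + 2*C))
O(W, t) = -t² + t*√(-4 + 2*t) (O(W, t) = t*√(-4 + 2*t) - t² = -t² + t*√(-4 + 2*t))
N(6)*O(-4, 1) - 29 = -(√(-4 + 2*1) - 1*1) - 29 = -(√(-4 + 2) - 1) - 29 = -(√(-2) - 1) - 29 = -(I*√2 - 1) - 29 = -(-1 + I*√2) - 29 = (1 - I*√2) - 29 = -28 - I*√2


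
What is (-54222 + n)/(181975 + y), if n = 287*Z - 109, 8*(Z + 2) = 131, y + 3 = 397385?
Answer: -44627/514984 ≈ -0.086657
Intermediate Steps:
y = 397382 (y = -3 + 397385 = 397382)
Z = 115/8 (Z = -2 + (⅛)*131 = -2 + 131/8 = 115/8 ≈ 14.375)
n = 32133/8 (n = 287*(115/8) - 109 = 33005/8 - 109 = 32133/8 ≈ 4016.6)
(-54222 + n)/(181975 + y) = (-54222 + 32133/8)/(181975 + 397382) = -401643/8/579357 = -401643/8*1/579357 = -44627/514984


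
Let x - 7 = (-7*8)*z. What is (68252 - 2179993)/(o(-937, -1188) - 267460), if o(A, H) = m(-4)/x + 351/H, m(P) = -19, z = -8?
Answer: 42277054820/5354555951 ≈ 7.8955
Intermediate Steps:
x = 455 (x = 7 - 7*8*(-8) = 7 - 56*(-8) = 7 + 448 = 455)
o(A, H) = -19/455 + 351/H
(68252 - 2179993)/(o(-937, -1188) - 267460) = (68252 - 2179993)/((-19/455 + 351/(-1188)) - 267460) = -2111741/((-19/455 + 351*(-1/1188)) - 267460) = -2111741/((-19/455 - 13/44) - 267460) = -2111741/(-6751/20020 - 267460) = -2111741/(-5354555951/20020) = -2111741*(-20020/5354555951) = 42277054820/5354555951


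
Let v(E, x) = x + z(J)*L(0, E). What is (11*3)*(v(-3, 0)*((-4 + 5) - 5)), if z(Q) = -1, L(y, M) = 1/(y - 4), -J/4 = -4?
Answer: -33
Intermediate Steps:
J = 16 (J = -4*(-4) = 16)
L(y, M) = 1/(-4 + y)
v(E, x) = ¼ + x (v(E, x) = x - 1/(-4 + 0) = x - 1/(-4) = x - 1*(-¼) = x + ¼ = ¼ + x)
(11*3)*(v(-3, 0)*((-4 + 5) - 5)) = (11*3)*((¼ + 0)*((-4 + 5) - 5)) = 33*((1 - 5)/4) = 33*((¼)*(-4)) = 33*(-1) = -33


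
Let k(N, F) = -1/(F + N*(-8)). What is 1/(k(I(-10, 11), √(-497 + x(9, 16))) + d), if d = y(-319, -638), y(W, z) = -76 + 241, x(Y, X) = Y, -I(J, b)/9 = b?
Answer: 103578288/17090286841 - 2*I*√122/17090286841 ≈ 0.0060607 - 1.2926e-9*I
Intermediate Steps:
I(J, b) = -9*b
k(N, F) = -1/(F - 8*N)
y(W, z) = 165
d = 165
1/(k(I(-10, 11), √(-497 + x(9, 16))) + d) = 1/(-1/(√(-497 + 9) - (-72)*11) + 165) = 1/(-1/(√(-488) - 8*(-99)) + 165) = 1/(-1/(2*I*√122 + 792) + 165) = 1/(-1/(792 + 2*I*√122) + 165) = 1/(165 - 1/(792 + 2*I*√122))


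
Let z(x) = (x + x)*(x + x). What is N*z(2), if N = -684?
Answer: -10944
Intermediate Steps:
z(x) = 4*x**2 (z(x) = (2*x)*(2*x) = 4*x**2)
N*z(2) = -2736*2**2 = -2736*4 = -684*16 = -10944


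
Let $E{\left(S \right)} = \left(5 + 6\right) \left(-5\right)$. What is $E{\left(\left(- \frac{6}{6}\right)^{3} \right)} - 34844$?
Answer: $-34899$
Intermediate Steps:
$E{\left(S \right)} = -55$ ($E{\left(S \right)} = 11 \left(-5\right) = -55$)
$E{\left(\left(- \frac{6}{6}\right)^{3} \right)} - 34844 = -55 - 34844 = -34899$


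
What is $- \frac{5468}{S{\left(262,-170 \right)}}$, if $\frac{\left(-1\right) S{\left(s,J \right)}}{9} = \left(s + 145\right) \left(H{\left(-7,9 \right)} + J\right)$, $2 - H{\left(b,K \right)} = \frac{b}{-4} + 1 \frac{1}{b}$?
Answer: $- \frac{153104}{17395587} \approx -0.0088013$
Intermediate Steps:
$H{\left(b,K \right)} = 2 - \frac{1}{b} + \frac{b}{4}$ ($H{\left(b,K \right)} = 2 - \left(\frac{b}{-4} + 1 \frac{1}{b}\right) = 2 - \left(b \left(- \frac{1}{4}\right) + \frac{1}{b}\right) = 2 - \left(- \frac{b}{4} + \frac{1}{b}\right) = 2 - \left(\frac{1}{b} - \frac{b}{4}\right) = 2 + \left(- \frac{1}{b} + \frac{b}{4}\right) = 2 - \frac{1}{b} + \frac{b}{4}$)
$S{\left(s,J \right)} = - 9 \left(145 + s\right) \left(\frac{11}{28} + J\right)$ ($S{\left(s,J \right)} = - 9 \left(s + 145\right) \left(\left(2 - \frac{1}{-7} + \frac{1}{4} \left(-7\right)\right) + J\right) = - 9 \left(145 + s\right) \left(\left(2 - - \frac{1}{7} - \frac{7}{4}\right) + J\right) = - 9 \left(145 + s\right) \left(\left(2 + \frac{1}{7} - \frac{7}{4}\right) + J\right) = - 9 \left(145 + s\right) \left(\frac{11}{28} + J\right)$)
$- \frac{5468}{S{\left(262,-170 \right)}} = - \frac{5468}{- \frac{14355}{28} - -221850 - \frac{12969}{14} - \left(-1530\right) 262} = - \frac{5468}{- \frac{14355}{28} + 221850 - \frac{12969}{14} + 400860} = - \frac{5468}{\frac{17395587}{28}} = \left(-5468\right) \frac{28}{17395587} = - \frac{153104}{17395587}$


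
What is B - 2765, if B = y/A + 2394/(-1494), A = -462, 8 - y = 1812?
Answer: -4815382/1743 ≈ -2762.7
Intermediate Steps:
y = -1804 (y = 8 - 1*1812 = 8 - 1812 = -1804)
B = 4013/1743 (B = -1804/(-462) + 2394/(-1494) = -1804*(-1/462) + 2394*(-1/1494) = 82/21 - 133/83 = 4013/1743 ≈ 2.3024)
B - 2765 = 4013/1743 - 2765 = -4815382/1743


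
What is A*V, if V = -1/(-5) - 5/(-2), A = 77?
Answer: 2079/10 ≈ 207.90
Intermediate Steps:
V = 27/10 (V = -1*(-⅕) - 5*(-½) = ⅕ + 5/2 = 27/10 ≈ 2.7000)
A*V = 77*(27/10) = 2079/10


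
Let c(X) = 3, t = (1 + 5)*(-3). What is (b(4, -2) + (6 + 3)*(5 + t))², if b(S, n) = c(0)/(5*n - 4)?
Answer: 2692881/196 ≈ 13739.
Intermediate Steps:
t = -18 (t = 6*(-3) = -18)
b(S, n) = 3/(-4 + 5*n) (b(S, n) = 3/(5*n - 4) = 3/(-4 + 5*n))
(b(4, -2) + (6 + 3)*(5 + t))² = (3/(-4 + 5*(-2)) + (6 + 3)*(5 - 18))² = (3/(-4 - 10) + 9*(-13))² = (3/(-14) - 117)² = (3*(-1/14) - 117)² = (-3/14 - 117)² = (-1641/14)² = 2692881/196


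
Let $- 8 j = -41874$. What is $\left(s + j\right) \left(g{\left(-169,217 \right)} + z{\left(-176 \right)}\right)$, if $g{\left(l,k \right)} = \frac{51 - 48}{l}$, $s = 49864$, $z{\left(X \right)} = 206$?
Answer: $\frac{7672100723}{676} \approx 1.1349 \cdot 10^{7}$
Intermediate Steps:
$j = \frac{20937}{4}$ ($j = \left(- \frac{1}{8}\right) \left(-41874\right) = \frac{20937}{4} \approx 5234.3$)
$g{\left(l,k \right)} = \frac{3}{l}$ ($g{\left(l,k \right)} = \frac{51 - 48}{l} = \frac{3}{l}$)
$\left(s + j\right) \left(g{\left(-169,217 \right)} + z{\left(-176 \right)}\right) = \left(49864 + \frac{20937}{4}\right) \left(\frac{3}{-169} + 206\right) = \frac{220393 \left(3 \left(- \frac{1}{169}\right) + 206\right)}{4} = \frac{220393 \left(- \frac{3}{169} + 206\right)}{4} = \frac{220393}{4} \cdot \frac{34811}{169} = \frac{7672100723}{676}$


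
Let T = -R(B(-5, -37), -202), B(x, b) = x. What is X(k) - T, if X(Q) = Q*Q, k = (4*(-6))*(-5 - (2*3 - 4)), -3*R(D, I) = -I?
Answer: 84470/3 ≈ 28157.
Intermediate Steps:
R(D, I) = I/3 (R(D, I) = -(-1)*I/3 = I/3)
k = 168 (k = -24*(-5 - (6 - 4)) = -24*(-5 - 1*2) = -24*(-5 - 2) = -24*(-7) = 168)
T = 202/3 (T = -(-202)/3 = -1*(-202/3) = 202/3 ≈ 67.333)
X(Q) = Q**2
X(k) - T = 168**2 - 1*202/3 = 28224 - 202/3 = 84470/3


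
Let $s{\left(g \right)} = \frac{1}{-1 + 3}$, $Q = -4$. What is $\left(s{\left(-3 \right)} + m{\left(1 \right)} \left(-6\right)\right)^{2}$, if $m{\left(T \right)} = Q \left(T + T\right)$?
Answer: $\frac{9409}{4} \approx 2352.3$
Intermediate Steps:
$m{\left(T \right)} = - 8 T$ ($m{\left(T \right)} = - 4 \left(T + T\right) = - 4 \cdot 2 T = - 8 T$)
$s{\left(g \right)} = \frac{1}{2}$
$\left(s{\left(-3 \right)} + m{\left(1 \right)} \left(-6\right)\right)^{2} = \left(\frac{1}{2} + \left(-8\right) 1 \left(-6\right)\right)^{2} = \left(\frac{1}{2} - -48\right)^{2} = \left(\frac{1}{2} + 48\right)^{2} = \left(\frac{97}{2}\right)^{2} = \frac{9409}{4}$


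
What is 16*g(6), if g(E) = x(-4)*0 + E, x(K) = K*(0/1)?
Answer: 96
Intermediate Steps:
x(K) = 0 (x(K) = K*(0*1) = K*0 = 0)
g(E) = E (g(E) = 0*0 + E = 0 + E = E)
16*g(6) = 16*6 = 96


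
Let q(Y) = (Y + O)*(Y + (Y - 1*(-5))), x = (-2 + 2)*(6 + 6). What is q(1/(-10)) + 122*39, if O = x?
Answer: 118938/25 ≈ 4757.5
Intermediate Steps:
x = 0 (x = 0*12 = 0)
O = 0
q(Y) = Y*(5 + 2*Y) (q(Y) = (Y + 0)*(Y + (Y - 1*(-5))) = Y*(Y + (Y + 5)) = Y*(Y + (5 + Y)) = Y*(5 + 2*Y))
q(1/(-10)) + 122*39 = (5 + 2/(-10))/(-10) + 122*39 = -(5 + 2*(-⅒))/10 + 4758 = -(5 - ⅕)/10 + 4758 = -⅒*24/5 + 4758 = -12/25 + 4758 = 118938/25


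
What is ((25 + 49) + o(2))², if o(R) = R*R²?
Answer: 6724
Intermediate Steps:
o(R) = R³
((25 + 49) + o(2))² = ((25 + 49) + 2³)² = (74 + 8)² = 82² = 6724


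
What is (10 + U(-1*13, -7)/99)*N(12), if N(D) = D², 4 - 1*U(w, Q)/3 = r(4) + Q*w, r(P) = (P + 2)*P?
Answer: 10512/11 ≈ 955.64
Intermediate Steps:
r(P) = P*(2 + P) (r(P) = (2 + P)*P = P*(2 + P))
U(w, Q) = -60 - 3*Q*w (U(w, Q) = 12 - 3*(4*(2 + 4) + Q*w) = 12 - 3*(4*6 + Q*w) = 12 - 3*(24 + Q*w) = 12 + (-72 - 3*Q*w) = -60 - 3*Q*w)
(10 + U(-1*13, -7)/99)*N(12) = (10 + (-60 - 3*(-7)*(-1*13))/99)*12² = (10 + (-60 - 3*(-7)*(-13))*(1/99))*144 = (10 + (-60 - 273)*(1/99))*144 = (10 - 333*1/99)*144 = (10 - 37/11)*144 = (73/11)*144 = 10512/11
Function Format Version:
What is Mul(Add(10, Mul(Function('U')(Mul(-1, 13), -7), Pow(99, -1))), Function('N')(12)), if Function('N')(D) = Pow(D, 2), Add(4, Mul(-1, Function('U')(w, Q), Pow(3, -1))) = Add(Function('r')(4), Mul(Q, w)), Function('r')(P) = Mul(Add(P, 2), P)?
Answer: Rational(10512, 11) ≈ 955.64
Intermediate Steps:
Function('r')(P) = Mul(P, Add(2, P)) (Function('r')(P) = Mul(Add(2, P), P) = Mul(P, Add(2, P)))
Function('U')(w, Q) = Add(-60, Mul(-3, Q, w)) (Function('U')(w, Q) = Add(12, Mul(-3, Add(Mul(4, Add(2, 4)), Mul(Q, w)))) = Add(12, Mul(-3, Add(Mul(4, 6), Mul(Q, w)))) = Add(12, Mul(-3, Add(24, Mul(Q, w)))) = Add(12, Add(-72, Mul(-3, Q, w))) = Add(-60, Mul(-3, Q, w)))
Mul(Add(10, Mul(Function('U')(Mul(-1, 13), -7), Pow(99, -1))), Function('N')(12)) = Mul(Add(10, Mul(Add(-60, Mul(-3, -7, Mul(-1, 13))), Pow(99, -1))), Pow(12, 2)) = Mul(Add(10, Mul(Add(-60, Mul(-3, -7, -13)), Rational(1, 99))), 144) = Mul(Add(10, Mul(Add(-60, -273), Rational(1, 99))), 144) = Mul(Add(10, Mul(-333, Rational(1, 99))), 144) = Mul(Add(10, Rational(-37, 11)), 144) = Mul(Rational(73, 11), 144) = Rational(10512, 11)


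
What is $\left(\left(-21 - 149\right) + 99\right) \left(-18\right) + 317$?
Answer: $1595$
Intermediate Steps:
$\left(\left(-21 - 149\right) + 99\right) \left(-18\right) + 317 = \left(-170 + 99\right) \left(-18\right) + 317 = \left(-71\right) \left(-18\right) + 317 = 1278 + 317 = 1595$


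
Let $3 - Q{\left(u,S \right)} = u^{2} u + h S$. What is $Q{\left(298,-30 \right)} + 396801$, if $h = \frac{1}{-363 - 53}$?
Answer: $- \frac{5421891919}{208} \approx -2.6067 \cdot 10^{7}$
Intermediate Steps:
$h = - \frac{1}{416}$ ($h = \frac{1}{-416} = - \frac{1}{416} \approx -0.0024038$)
$Q{\left(u,S \right)} = 3 - u^{3} + \frac{S}{416}$ ($Q{\left(u,S \right)} = 3 - \left(u^{2} u - \frac{S}{416}\right) = 3 - \left(u^{3} - \frac{S}{416}\right) = 3 + \left(- u^{3} + \frac{S}{416}\right) = 3 - u^{3} + \frac{S}{416}$)
$Q{\left(298,-30 \right)} + 396801 = \left(3 - 298^{3} + \frac{1}{416} \left(-30\right)\right) + 396801 = \left(3 - 26463592 - \frac{15}{208}\right) + 396801 = - \frac{5504426527}{208} + 396801 = - \frac{5421891919}{208}$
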